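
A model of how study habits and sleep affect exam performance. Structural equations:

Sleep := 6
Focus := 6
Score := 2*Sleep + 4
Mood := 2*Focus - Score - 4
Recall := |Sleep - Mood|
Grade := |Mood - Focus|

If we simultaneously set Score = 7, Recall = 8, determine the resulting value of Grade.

5

Setting Score = 7, Recall = 8 by intervention discards those variables' equations.
Mood = 2*Focus - Score - 4  [with Focus=6, Score=7]  = 1
Grade = |Mood - Focus|  [with Mood=1, Focus=6]  = 5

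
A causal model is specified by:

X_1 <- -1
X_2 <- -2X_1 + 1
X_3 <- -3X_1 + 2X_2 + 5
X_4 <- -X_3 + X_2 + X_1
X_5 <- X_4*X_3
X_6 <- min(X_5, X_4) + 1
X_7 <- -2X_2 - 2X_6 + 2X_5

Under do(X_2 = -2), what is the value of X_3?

The intervention breaks the incoming arrows to X_2: X_2 <- -2X_1 + 1 no longer applies, and X_2 = -2.
X_3 = -3X_1 + 2X_2 + 5  [with X_1=-1, X_2=-2]  = 4

4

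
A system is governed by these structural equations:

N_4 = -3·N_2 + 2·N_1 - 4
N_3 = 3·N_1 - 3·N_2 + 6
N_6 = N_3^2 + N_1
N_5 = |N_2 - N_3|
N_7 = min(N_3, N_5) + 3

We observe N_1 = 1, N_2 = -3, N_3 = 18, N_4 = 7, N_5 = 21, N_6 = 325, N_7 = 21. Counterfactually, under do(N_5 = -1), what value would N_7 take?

Under do(N_5=-1), the mechanism N_5 = |N_2 - N_3| is discarded; N_5 is fixed at -1.
N_3 = 3·N_1 - 3·N_2 + 6  [with N_1=1, N_2=-3]  = 18
N_7 = min(N_3, N_5) + 3  [with N_3=18, N_5=-1]  = 2

2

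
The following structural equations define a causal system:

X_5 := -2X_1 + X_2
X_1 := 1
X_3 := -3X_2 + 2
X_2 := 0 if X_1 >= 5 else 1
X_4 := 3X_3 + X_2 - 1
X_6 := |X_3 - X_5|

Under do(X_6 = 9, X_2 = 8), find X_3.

-22

The joint intervention fixes X_6 = 9, X_2 = 8, removing each variable's own equation.
X_3 = -3X_2 + 2  [with X_2=8]  = -22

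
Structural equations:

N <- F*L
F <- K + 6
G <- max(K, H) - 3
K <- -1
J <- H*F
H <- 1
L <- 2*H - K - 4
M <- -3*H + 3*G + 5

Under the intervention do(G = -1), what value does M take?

-1

The intervention breaks the incoming arrows to G: G <- max(K, H) - 3 no longer applies, and G = -1.
M = -3*H + 3*G + 5  [with H=1, G=-1]  = -1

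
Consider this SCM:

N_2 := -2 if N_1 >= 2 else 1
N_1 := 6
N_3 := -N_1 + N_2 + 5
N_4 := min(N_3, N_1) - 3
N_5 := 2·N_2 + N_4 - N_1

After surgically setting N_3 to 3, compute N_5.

do(N_3=3) replaces the equation N_3 := -N_1 + N_2 + 5 with the constant N_3 = 3.
N_2 = -2 if N_1 >= 2 else 1  [with N_1=6]  = -2
N_4 = min(N_3, N_1) - 3  [with N_3=3, N_1=6]  = 0
N_5 = 2·N_2 + N_4 - N_1  [with N_2=-2, N_4=0, N_1=6]  = -10

-10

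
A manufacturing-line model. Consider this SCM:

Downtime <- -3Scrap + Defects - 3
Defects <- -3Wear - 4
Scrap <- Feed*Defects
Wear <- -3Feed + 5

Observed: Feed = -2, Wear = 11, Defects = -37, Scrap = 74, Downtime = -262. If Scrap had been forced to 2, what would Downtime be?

Intervening sets Scrap = 2 and removes its equation (Scrap <- Feed*Defects).
Wear = -3Feed + 5  [with Feed=-2]  = 11
Defects = -3Wear - 4  [with Wear=11]  = -37
Downtime = -3Scrap + Defects - 3  [with Scrap=2, Defects=-37]  = -46

-46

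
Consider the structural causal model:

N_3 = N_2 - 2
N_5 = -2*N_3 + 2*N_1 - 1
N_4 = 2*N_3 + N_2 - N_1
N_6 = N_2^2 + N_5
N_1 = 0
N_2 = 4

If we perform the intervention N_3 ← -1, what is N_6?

The intervention breaks the incoming arrows to N_3: N_3 = N_2 - 2 no longer applies, and N_3 = -1.
N_5 = -2*N_3 + 2*N_1 - 1  [with N_3=-1, N_1=0]  = 1
N_6 = N_2^2 + N_5  [with N_2=4, N_5=1]  = 17

17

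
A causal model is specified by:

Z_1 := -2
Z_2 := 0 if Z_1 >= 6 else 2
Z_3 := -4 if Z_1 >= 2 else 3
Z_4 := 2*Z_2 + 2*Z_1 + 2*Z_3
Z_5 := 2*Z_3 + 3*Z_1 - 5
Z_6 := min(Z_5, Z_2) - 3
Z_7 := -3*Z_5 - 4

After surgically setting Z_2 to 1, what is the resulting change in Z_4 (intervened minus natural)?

-2

Under do(Z_2=1), the mechanism Z_2 := 0 if Z_1 >= 6 else 2 is discarded; Z_2 is fixed at 1.
Z_3 = -4 if Z_1 >= 2 else 3  [with Z_1=-2]  = 3
Z_4 = 2*Z_2 + 2*Z_1 + 2*Z_3  [with Z_2=1, Z_1=-2, Z_3=3]  = 4
Without intervention: Z_2 = 0 if Z_1 >= 6 else 2  [with Z_1=-2]  = 2; Z_3 = -4 if Z_1 >= 2 else 3  [with Z_1=-2]  = 3; Z_4 = 2*Z_2 + 2*Z_1 + 2*Z_3  [with Z_2=2, Z_1=-2, Z_3=3]  = 6.
Change = 4 − 6 = -2.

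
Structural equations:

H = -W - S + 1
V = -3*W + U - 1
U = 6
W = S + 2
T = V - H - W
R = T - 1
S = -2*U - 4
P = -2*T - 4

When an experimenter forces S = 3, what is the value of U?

6

Under do(S=3), the mechanism S = -2*U - 4 is discarded; S is fixed at 3.
U is not downstream of the intervention, so its value is determined by the original equations.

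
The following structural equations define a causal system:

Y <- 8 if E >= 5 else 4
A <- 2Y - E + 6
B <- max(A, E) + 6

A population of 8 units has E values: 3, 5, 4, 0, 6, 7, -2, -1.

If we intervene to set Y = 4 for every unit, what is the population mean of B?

17.25

do(Y=4) breaks Y's dependence on E. With Y=4 fixed, B across the units is 17, 15, 16, 20, 14, 13, 22, 21, mean 17.25.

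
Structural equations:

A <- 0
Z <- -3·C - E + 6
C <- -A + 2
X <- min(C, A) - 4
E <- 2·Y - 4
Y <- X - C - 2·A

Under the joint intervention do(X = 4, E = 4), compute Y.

2

The joint intervention fixes X = 4, E = 4, removing each variable's own equation.
C = -A + 2  [with A=0]  = 2
Y = X - C - 2·A  [with X=4, C=2, A=0]  = 2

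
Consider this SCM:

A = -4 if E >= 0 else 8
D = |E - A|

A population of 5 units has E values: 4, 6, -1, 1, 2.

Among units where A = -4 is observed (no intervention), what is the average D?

7.25

E[D|A=-4] averages over only the 4 units with A=-4 (E = 4, 6, 1, 2): D = 8, 10, 5, 6, mean 7.25.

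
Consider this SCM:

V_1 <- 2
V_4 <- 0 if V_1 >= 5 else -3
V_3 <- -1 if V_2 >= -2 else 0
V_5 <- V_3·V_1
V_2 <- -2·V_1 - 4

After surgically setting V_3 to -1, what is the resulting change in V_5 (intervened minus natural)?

do(V_3=-1) replaces the equation V_3 <- -1 if V_2 >= -2 else 0 with the constant V_3 = -1.
V_5 = V_3·V_1  [with V_3=-1, V_1=2]  = -2
Without intervention: V_2 = -2·V_1 - 4  [with V_1=2]  = -8; V_3 = -1 if V_2 >= -2 else 0  [with V_2=-8]  = 0; V_5 = V_3·V_1  [with V_3=0, V_1=2]  = 0.
Change = -2 − 0 = -2.

-2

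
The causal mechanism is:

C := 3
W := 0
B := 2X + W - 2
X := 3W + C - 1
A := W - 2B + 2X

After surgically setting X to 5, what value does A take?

do(X=5) replaces the equation X := 3W + C - 1 with the constant X = 5.
B = 2X + W - 2  [with X=5, W=0]  = 8
A = W - 2B + 2X  [with W=0, B=8, X=5]  = -6

-6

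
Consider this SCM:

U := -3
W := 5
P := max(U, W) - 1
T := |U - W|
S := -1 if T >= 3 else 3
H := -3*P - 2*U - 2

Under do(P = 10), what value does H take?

-26

The intervention breaks the incoming arrows to P: P := max(U, W) - 1 no longer applies, and P = 10.
H = -3*P - 2*U - 2  [with P=10, U=-3]  = -26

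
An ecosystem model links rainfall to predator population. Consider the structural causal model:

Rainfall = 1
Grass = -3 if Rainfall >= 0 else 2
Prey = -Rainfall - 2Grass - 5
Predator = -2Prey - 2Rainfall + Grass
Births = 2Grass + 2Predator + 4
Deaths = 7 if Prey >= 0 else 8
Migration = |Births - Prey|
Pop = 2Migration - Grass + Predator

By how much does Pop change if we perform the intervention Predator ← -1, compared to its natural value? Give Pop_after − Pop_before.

-12

do(Predator=-1) replaces the equation Predator = -2Prey - 2Rainfall + Grass with the constant Predator = -1.
Grass = -3 if Rainfall >= 0 else 2  [with Rainfall=1]  = -3
Prey = -Rainfall - 2Grass - 5  [with Rainfall=1, Grass=-3]  = 0
Births = 2Grass + 2Predator + 4  [with Grass=-3, Predator=-1]  = -4
Migration = |Births - Prey|  [with Births=-4, Prey=0]  = 4
Pop = 2Migration - Grass + Predator  [with Migration=4, Grass=-3, Predator=-1]  = 10
Without intervention: Grass = -3 if Rainfall >= 0 else 2  [with Rainfall=1]  = -3; Prey = -Rainfall - 2Grass - 5  [with Rainfall=1, Grass=-3]  = 0; Predator = -2Prey - 2Rainfall + Grass  [with Prey=0, Rainfall=1, Grass=-3]  = -5; Births = 2Grass + 2Predator + 4  [with Grass=-3, Predator=-5]  = -12; Migration = |Births - Prey|  [with Births=-12, Prey=0]  = 12; Pop = 2Migration - Grass + Predator  [with Migration=12, Grass=-3, Predator=-5]  = 22.
Change = 10 − 22 = -12.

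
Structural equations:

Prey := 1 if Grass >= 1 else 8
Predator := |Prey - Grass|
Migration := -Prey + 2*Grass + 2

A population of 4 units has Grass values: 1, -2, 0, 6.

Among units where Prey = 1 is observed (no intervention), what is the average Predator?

2.5

Observing Prey=1 restricts to units where Prey's equation naturally yields 1: Grass ∈ {1, 6}. In that subpopulation Predator = 0, 5, mean 2.5.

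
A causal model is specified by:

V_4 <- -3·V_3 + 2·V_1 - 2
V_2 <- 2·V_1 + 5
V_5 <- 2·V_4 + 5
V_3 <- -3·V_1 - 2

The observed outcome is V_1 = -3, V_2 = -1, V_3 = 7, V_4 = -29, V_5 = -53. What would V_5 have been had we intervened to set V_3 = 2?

do(V_3=2) replaces the equation V_3 <- -3·V_1 - 2 with the constant V_3 = 2.
V_4 = -3·V_3 + 2·V_1 - 2  [with V_3=2, V_1=-3]  = -14
V_5 = 2·V_4 + 5  [with V_4=-14]  = -23

-23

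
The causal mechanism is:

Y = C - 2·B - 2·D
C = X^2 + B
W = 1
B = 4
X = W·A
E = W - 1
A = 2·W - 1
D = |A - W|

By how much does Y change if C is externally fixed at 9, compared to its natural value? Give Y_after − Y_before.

do(C=9) replaces the equation C = X^2 + B with the constant C = 9.
A = 2·W - 1  [with W=1]  = 1
D = |A - W|  [with A=1, W=1]  = 0
Y = C - 2·B - 2·D  [with C=9, B=4, D=0]  = 1
Without intervention: A = 2·W - 1  [with W=1]  = 1; D = |A - W|  [with A=1, W=1]  = 0; X = W·A  [with W=1, A=1]  = 1; C = X^2 + B  [with X=1, B=4]  = 5; Y = C - 2·B - 2·D  [with C=5, B=4, D=0]  = -3.
Change = 1 − (-3) = 4.

4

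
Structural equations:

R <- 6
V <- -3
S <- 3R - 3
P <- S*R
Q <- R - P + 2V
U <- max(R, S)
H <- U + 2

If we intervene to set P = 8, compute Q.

Intervening sets P = 8 and removes its equation (P <- S*R).
Q = R - P + 2V  [with R=6, P=8, V=-3]  = -8

-8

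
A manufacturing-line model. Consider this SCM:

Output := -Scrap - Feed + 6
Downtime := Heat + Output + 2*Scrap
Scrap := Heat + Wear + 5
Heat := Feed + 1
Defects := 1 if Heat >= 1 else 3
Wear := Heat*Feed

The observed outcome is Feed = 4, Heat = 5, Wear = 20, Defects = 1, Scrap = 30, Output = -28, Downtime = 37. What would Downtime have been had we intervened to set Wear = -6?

11

The intervention breaks the incoming arrows to Wear: Wear := Heat*Feed no longer applies, and Wear = -6.
Heat = Feed + 1  [with Feed=4]  = 5
Scrap = Heat + Wear + 5  [with Heat=5, Wear=-6]  = 4
Output = -Scrap - Feed + 6  [with Scrap=4, Feed=4]  = -2
Downtime = Heat + Output + 2*Scrap  [with Heat=5, Output=-2, Scrap=4]  = 11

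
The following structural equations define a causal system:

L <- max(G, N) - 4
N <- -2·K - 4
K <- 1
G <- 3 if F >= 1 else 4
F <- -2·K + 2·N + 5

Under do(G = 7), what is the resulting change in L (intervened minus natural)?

3

Intervening sets G = 7 and removes its equation (G <- 3 if F >= 1 else 4).
N = -2·K - 4  [with K=1]  = -6
L = max(G, N) - 4  [with G=7, N=-6]  = 3
Without intervention: N = -2·K - 4  [with K=1]  = -6; F = -2·K + 2·N + 5  [with K=1, N=-6]  = -9; G = 3 if F >= 1 else 4  [with F=-9]  = 4; L = max(G, N) - 4  [with G=4, N=-6]  = 0.
Change = 3 − 0 = 3.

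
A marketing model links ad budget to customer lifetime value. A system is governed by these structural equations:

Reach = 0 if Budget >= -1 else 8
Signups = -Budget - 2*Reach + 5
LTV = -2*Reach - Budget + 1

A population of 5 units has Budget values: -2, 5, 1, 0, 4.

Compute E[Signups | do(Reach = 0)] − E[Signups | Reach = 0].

do(Reach=0) breaks Reach's dependence on Budget. With Reach=0 fixed, Signups across the units is 7, 0, 4, 5, 1, mean 3.4.
Conditioning on Reach=0 selects the 4 unit(s) with Budget ∈ {5, 1, 0, 4}. Their Signups values: 0, 4, 5, 1. Mean = 2.5.
Difference = 3.4 − 2.5 = 0.9.

0.9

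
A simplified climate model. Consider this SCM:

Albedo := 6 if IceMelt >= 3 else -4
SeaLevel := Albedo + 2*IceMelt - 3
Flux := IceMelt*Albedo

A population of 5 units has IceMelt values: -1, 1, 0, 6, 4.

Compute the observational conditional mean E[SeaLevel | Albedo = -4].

-7

Observing Albedo=-4 restricts to units where Albedo's equation naturally yields -4: IceMelt ∈ {-1, 1, 0}. In that subpopulation SeaLevel = -9, -5, -7, mean -7.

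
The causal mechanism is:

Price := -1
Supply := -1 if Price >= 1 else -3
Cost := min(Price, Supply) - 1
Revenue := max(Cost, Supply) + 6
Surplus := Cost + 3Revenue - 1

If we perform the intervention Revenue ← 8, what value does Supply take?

The intervention breaks the incoming arrows to Revenue: Revenue := max(Cost, Supply) + 6 no longer applies, and Revenue = 8.
Since Supply is not a descendant of the intervened variable, it is unaffected.
Supply = -1 if Price >= 1 else -3  [with Price=-1]  = -3

-3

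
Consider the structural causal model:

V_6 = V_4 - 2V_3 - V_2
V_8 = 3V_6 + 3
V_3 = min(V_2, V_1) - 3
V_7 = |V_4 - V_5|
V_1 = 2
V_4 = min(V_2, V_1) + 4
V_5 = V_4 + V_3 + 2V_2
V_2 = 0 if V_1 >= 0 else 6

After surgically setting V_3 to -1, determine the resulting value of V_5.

do(V_3=-1) replaces the equation V_3 = min(V_2, V_1) - 3 with the constant V_3 = -1.
V_2 = 0 if V_1 >= 0 else 6  [with V_1=2]  = 0
V_4 = min(V_2, V_1) + 4  [with V_2=0, V_1=2]  = 4
V_5 = V_4 + V_3 + 2V_2  [with V_4=4, V_3=-1, V_2=0]  = 3

3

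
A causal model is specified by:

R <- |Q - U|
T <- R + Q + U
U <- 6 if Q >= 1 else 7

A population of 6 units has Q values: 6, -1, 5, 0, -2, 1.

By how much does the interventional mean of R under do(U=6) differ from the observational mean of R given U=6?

do(U=6) breaks U's dependence on Q. With U=6 fixed, R across the units is 0, 7, 1, 6, 8, 5, mean 4.5.
Observing U=6 restricts to units where U's equation naturally yields 6: Q ∈ {6, 5, 1}. In that subpopulation R = 0, 1, 5, mean 2.
Difference = 4.5 − 2 = 2.5.

2.5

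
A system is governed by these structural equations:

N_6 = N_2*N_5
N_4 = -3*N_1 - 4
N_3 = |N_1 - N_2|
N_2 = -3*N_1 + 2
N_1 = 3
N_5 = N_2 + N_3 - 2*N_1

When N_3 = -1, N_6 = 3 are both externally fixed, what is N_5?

The joint intervention fixes N_3 = -1, N_6 = 3, removing each variable's own equation.
N_2 = -3*N_1 + 2  [with N_1=3]  = -7
N_5 = N_2 + N_3 - 2*N_1  [with N_2=-7, N_3=-1, N_1=3]  = -14

-14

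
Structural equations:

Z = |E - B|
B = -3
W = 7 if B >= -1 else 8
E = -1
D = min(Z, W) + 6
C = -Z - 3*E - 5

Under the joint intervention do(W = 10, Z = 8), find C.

-10

The joint intervention fixes W = 10, Z = 8, removing each variable's own equation.
C = -Z - 3*E - 5  [with Z=8, E=-1]  = -10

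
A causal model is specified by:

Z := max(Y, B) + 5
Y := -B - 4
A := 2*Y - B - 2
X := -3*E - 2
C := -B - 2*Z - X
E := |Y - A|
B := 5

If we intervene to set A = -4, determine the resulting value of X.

-17

The intervention breaks the incoming arrows to A: A := 2*Y - B - 2 no longer applies, and A = -4.
Y = -B - 4  [with B=5]  = -9
E = |Y - A|  [with Y=-9, A=-4]  = 5
X = -3*E - 2  [with E=5]  = -17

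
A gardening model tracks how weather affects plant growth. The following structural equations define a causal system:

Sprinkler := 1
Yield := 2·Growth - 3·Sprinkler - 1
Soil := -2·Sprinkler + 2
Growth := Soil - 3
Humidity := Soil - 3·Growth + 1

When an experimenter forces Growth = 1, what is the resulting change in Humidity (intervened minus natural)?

-12

The intervention breaks the incoming arrows to Growth: Growth := Soil - 3 no longer applies, and Growth = 1.
Soil = -2·Sprinkler + 2  [with Sprinkler=1]  = 0
Humidity = Soil - 3·Growth + 1  [with Soil=0, Growth=1]  = -2
Without intervention: Soil = -2·Sprinkler + 2  [with Sprinkler=1]  = 0; Growth = Soil - 3  [with Soil=0]  = -3; Humidity = Soil - 3·Growth + 1  [with Soil=0, Growth=-3]  = 10.
Change = -2 − 10 = -12.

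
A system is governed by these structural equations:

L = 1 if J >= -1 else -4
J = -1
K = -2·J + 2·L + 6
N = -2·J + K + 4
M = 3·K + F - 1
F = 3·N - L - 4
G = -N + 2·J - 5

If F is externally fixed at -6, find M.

Under do(F=-6), the mechanism F = 3·N - L - 4 is discarded; F is fixed at -6.
L = 1 if J >= -1 else -4  [with J=-1]  = 1
K = -2·J + 2·L + 6  [with J=-1, L=1]  = 10
M = 3·K + F - 1  [with K=10, F=-6]  = 23

23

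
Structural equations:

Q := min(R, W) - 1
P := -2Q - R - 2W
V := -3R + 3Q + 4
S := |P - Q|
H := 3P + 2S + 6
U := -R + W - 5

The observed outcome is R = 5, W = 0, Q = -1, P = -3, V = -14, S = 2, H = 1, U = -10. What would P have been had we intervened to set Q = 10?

The intervention breaks the incoming arrows to Q: Q := min(R, W) - 1 no longer applies, and Q = 10.
P = -2Q - R - 2W  [with Q=10, R=5, W=0]  = -25

-25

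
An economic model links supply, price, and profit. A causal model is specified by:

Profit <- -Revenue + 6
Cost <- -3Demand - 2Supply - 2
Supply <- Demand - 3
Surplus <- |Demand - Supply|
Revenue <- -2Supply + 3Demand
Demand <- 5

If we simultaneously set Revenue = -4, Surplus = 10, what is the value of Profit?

Setting Revenue = -4, Surplus = 10 by intervention discards those variables' equations.
Profit = -Revenue + 6  [with Revenue=-4]  = 10

10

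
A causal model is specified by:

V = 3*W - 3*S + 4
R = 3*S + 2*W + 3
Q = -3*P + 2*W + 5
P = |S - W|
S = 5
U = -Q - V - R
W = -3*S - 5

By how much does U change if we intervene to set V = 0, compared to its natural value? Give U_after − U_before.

-71

The intervention breaks the incoming arrows to V: V = 3*W - 3*S + 4 no longer applies, and V = 0.
W = -3*S - 5  [with S=5]  = -20
P = |S - W|  [with S=5, W=-20]  = 25
R = 3*S + 2*W + 3  [with S=5, W=-20]  = -22
Q = -3*P + 2*W + 5  [with P=25, W=-20]  = -110
U = -Q - V - R  [with Q=-110, V=0, R=-22]  = 132
Without intervention: W = -3*S - 5  [with S=5]  = -20; V = 3*W - 3*S + 4  [with W=-20, S=5]  = -71; P = |S - W|  [with S=5, W=-20]  = 25; R = 3*S + 2*W + 3  [with S=5, W=-20]  = -22; Q = -3*P + 2*W + 5  [with P=25, W=-20]  = -110; U = -Q - V - R  [with Q=-110, V=-71, R=-22]  = 203.
Change = 132 − 203 = -71.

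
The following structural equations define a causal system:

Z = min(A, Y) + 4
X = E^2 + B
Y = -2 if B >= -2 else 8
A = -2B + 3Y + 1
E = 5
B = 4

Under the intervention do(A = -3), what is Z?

1

The intervention breaks the incoming arrows to A: A = -2B + 3Y + 1 no longer applies, and A = -3.
Y = -2 if B >= -2 else 8  [with B=4]  = -2
Z = min(A, Y) + 4  [with A=-3, Y=-2]  = 1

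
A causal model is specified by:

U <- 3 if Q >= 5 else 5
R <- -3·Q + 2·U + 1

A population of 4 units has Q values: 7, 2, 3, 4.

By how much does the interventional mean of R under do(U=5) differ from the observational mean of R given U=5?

Every unit gets U=5 under the intervention. R values become -10, 5, 2, -1; E[R|do(U=5)] = -1.
E[R|U=5] averages over only the 3 units with U=5 (Q = 2, 3, 4): R = 5, 2, -1, mean 2.
Difference = -1 − 2 = -3.

-3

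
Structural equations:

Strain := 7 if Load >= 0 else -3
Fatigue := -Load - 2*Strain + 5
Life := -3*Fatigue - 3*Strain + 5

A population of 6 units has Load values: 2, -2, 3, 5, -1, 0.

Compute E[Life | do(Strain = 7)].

Under do(Strain=7), Strain's equation is replaced by Strain=7 for every unit. Per-unit Life: 17, 5, 20, 26, 8, 11. Mean = 14.5.

14.5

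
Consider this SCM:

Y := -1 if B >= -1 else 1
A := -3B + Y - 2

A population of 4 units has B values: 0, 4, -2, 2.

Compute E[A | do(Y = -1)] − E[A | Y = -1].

do(Y=-1) breaks Y's dependence on B. With Y=-1 fixed, A across the units is -3, -15, 3, -9, mean -6.
E[A|Y=-1] averages over only the 3 units with Y=-1 (B = 0, 4, 2): A = -3, -15, -9, mean -9.
Difference = -6 − (-9) = 3.

3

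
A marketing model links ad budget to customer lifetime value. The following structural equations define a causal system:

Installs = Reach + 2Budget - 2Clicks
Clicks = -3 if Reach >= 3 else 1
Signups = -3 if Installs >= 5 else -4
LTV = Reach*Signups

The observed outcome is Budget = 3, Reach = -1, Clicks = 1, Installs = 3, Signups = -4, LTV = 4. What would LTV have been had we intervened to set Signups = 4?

-4

The intervention breaks the incoming arrows to Signups: Signups = -3 if Installs >= 5 else -4 no longer applies, and Signups = 4.
LTV = Reach*Signups  [with Reach=-1, Signups=4]  = -4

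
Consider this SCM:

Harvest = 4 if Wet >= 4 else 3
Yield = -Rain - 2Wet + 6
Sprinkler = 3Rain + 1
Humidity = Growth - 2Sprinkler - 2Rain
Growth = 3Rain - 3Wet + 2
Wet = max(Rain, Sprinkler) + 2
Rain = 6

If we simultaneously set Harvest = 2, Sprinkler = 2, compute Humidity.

The joint intervention fixes Harvest = 2, Sprinkler = 2, removing each variable's own equation.
Wet = max(Rain, Sprinkler) + 2  [with Rain=6, Sprinkler=2]  = 8
Growth = 3Rain - 3Wet + 2  [with Rain=6, Wet=8]  = -4
Humidity = Growth - 2Sprinkler - 2Rain  [with Growth=-4, Sprinkler=2, Rain=6]  = -20

-20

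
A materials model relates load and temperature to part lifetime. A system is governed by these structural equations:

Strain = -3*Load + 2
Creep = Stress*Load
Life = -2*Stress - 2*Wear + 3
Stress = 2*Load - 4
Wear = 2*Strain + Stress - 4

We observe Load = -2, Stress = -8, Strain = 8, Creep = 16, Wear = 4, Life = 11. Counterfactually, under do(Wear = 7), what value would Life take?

5

The intervention breaks the incoming arrows to Wear: Wear = 2*Strain + Stress - 4 no longer applies, and Wear = 7.
Stress = 2*Load - 4  [with Load=-2]  = -8
Life = -2*Stress - 2*Wear + 3  [with Stress=-8, Wear=7]  = 5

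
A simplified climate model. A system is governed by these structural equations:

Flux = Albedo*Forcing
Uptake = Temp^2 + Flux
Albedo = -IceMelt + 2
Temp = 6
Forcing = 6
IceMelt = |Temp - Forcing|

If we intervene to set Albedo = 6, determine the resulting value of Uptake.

Under do(Albedo=6), the mechanism Albedo = -IceMelt + 2 is discarded; Albedo is fixed at 6.
Flux = Albedo*Forcing  [with Albedo=6, Forcing=6]  = 36
Uptake = Temp^2 + Flux  [with Temp=6, Flux=36]  = 72

72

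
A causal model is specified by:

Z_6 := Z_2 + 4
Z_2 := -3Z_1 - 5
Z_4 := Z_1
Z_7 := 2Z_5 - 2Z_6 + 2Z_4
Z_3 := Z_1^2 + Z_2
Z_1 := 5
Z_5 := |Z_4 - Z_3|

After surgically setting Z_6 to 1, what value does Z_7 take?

8

Intervening sets Z_6 = 1 and removes its equation (Z_6 := Z_2 + 4).
Z_2 = -3Z_1 - 5  [with Z_1=5]  = -20
Z_3 = Z_1^2 + Z_2  [with Z_1=5, Z_2=-20]  = 5
Z_4 = Z_1  [with Z_1=5]  = 5
Z_5 = |Z_4 - Z_3|  [with Z_4=5, Z_3=5]  = 0
Z_7 = 2Z_5 - 2Z_6 + 2Z_4  [with Z_5=0, Z_6=1, Z_4=5]  = 8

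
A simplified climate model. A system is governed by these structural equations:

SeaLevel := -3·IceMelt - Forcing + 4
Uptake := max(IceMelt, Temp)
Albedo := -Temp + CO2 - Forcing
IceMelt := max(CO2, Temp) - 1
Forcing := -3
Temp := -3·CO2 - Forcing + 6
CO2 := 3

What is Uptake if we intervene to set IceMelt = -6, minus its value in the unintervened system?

-2

The intervention breaks the incoming arrows to IceMelt: IceMelt := max(CO2, Temp) - 1 no longer applies, and IceMelt = -6.
Temp = -3·CO2 - Forcing + 6  [with CO2=3, Forcing=-3]  = 0
Uptake = max(IceMelt, Temp)  [with IceMelt=-6, Temp=0]  = 0
Without intervention: Temp = -3·CO2 - Forcing + 6  [with CO2=3, Forcing=-3]  = 0; IceMelt = max(CO2, Temp) - 1  [with CO2=3, Temp=0]  = 2; Uptake = max(IceMelt, Temp)  [with IceMelt=2, Temp=0]  = 2.
Change = 0 − 2 = -2.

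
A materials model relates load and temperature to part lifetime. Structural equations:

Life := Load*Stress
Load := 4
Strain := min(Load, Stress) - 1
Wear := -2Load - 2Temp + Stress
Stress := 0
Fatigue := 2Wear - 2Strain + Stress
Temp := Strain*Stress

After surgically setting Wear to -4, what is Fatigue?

-6

The intervention breaks the incoming arrows to Wear: Wear := -2Load - 2Temp + Stress no longer applies, and Wear = -4.
Strain = min(Load, Stress) - 1  [with Load=4, Stress=0]  = -1
Fatigue = 2Wear - 2Strain + Stress  [with Wear=-4, Strain=-1, Stress=0]  = -6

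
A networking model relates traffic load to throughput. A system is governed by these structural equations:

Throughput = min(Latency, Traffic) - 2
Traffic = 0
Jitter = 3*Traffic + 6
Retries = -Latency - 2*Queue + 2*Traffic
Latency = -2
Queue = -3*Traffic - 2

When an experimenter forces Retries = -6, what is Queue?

Under do(Retries=-6), the mechanism Retries = -Latency - 2*Queue + 2*Traffic is discarded; Retries is fixed at -6.
Since Queue is not a descendant of the intervened variable, it is unaffected.
Queue = -3*Traffic - 2  [with Traffic=0]  = -2

-2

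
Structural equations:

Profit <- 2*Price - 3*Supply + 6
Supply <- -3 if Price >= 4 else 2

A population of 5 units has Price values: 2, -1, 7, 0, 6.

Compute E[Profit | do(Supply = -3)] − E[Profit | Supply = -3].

-7.4

do(Supply=-3) breaks Supply's dependence on Price. With Supply=-3 fixed, Profit across the units is 19, 13, 29, 15, 27, mean 20.6.
Observing Supply=-3 restricts to units where Supply's equation naturally yields -3: Price ∈ {7, 6}. In that subpopulation Profit = 29, 27, mean 28.
Difference = 20.6 − 28 = -7.4.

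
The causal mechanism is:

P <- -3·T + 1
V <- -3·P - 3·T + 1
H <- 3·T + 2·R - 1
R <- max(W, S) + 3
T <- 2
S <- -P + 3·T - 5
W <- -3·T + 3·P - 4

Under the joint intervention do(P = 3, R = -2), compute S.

-2

The joint intervention fixes P = 3, R = -2, removing each variable's own equation.
S = -P + 3·T - 5  [with P=3, T=2]  = -2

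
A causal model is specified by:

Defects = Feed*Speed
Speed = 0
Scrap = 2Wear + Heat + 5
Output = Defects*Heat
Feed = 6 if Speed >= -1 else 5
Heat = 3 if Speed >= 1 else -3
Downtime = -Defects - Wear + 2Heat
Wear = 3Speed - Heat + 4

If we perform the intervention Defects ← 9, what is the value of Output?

Under do(Defects=9), the mechanism Defects = Feed*Speed is discarded; Defects is fixed at 9.
Heat = 3 if Speed >= 1 else -3  [with Speed=0]  = -3
Output = Defects*Heat  [with Defects=9, Heat=-3]  = -27

-27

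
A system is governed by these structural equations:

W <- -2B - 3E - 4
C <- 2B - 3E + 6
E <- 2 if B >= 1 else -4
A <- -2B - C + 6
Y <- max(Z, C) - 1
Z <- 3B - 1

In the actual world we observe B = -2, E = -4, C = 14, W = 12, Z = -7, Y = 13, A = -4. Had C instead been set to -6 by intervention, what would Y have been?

-7

The intervention breaks the incoming arrows to C: C <- 2B - 3E + 6 no longer applies, and C = -6.
Z = 3B - 1  [with B=-2]  = -7
Y = max(Z, C) - 1  [with Z=-7, C=-6]  = -7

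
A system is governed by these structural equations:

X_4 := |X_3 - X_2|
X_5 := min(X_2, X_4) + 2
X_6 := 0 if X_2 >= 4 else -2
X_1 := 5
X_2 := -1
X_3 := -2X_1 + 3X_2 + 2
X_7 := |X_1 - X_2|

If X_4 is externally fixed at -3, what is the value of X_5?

-1

Intervening sets X_4 = -3 and removes its equation (X_4 := |X_3 - X_2|).
X_5 = min(X_2, X_4) + 2  [with X_2=-1, X_4=-3]  = -1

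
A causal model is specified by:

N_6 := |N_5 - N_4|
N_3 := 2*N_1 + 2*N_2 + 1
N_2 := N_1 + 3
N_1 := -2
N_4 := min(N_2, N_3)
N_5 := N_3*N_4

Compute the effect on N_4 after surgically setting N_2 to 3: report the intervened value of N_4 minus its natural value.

Under do(N_2=3), the mechanism N_2 := N_1 + 3 is discarded; N_2 is fixed at 3.
N_3 = 2*N_1 + 2*N_2 + 1  [with N_1=-2, N_2=3]  = 3
N_4 = min(N_2, N_3)  [with N_2=3, N_3=3]  = 3
Without intervention: N_2 = N_1 + 3  [with N_1=-2]  = 1; N_3 = 2*N_1 + 2*N_2 + 1  [with N_1=-2, N_2=1]  = -1; N_4 = min(N_2, N_3)  [with N_2=1, N_3=-1]  = -1.
Change = 3 − (-1) = 4.

4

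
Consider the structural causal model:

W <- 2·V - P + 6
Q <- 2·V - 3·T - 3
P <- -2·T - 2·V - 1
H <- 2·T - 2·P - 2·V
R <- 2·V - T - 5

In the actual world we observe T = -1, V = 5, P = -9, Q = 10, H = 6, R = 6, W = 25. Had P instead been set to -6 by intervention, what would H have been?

do(P=-6) replaces the equation P <- -2·T - 2·V - 1 with the constant P = -6.
H = 2·T - 2·P - 2·V  [with T=-1, P=-6, V=5]  = 0

0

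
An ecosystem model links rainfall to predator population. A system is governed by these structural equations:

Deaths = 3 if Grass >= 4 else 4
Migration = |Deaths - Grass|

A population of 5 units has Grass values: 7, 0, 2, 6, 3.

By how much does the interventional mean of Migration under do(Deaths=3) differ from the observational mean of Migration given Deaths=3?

-1.3

Under do(Deaths=3), Deaths's equation is replaced by Deaths=3 for every unit. Per-unit Migration: 4, 3, 1, 3, 0. Mean = 2.2.
E[Migration|Deaths=3] averages over only the 2 units with Deaths=3 (Grass = 7, 6): Migration = 4, 3, mean 3.5.
Difference = 2.2 − 3.5 = -1.3.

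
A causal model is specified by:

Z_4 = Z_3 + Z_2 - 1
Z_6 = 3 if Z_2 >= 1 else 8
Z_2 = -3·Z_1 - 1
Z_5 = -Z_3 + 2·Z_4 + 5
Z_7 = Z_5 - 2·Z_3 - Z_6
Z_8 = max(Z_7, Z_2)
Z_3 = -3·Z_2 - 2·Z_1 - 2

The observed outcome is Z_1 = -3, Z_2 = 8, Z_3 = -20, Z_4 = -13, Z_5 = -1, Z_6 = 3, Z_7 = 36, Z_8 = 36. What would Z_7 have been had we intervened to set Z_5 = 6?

43

Under do(Z_5=6), the mechanism Z_5 = -Z_3 + 2·Z_4 + 5 is discarded; Z_5 is fixed at 6.
Z_2 = -3·Z_1 - 1  [with Z_1=-3]  = 8
Z_3 = -3·Z_2 - 2·Z_1 - 2  [with Z_2=8, Z_1=-3]  = -20
Z_6 = 3 if Z_2 >= 1 else 8  [with Z_2=8]  = 3
Z_7 = Z_5 - 2·Z_3 - Z_6  [with Z_5=6, Z_3=-20, Z_6=3]  = 43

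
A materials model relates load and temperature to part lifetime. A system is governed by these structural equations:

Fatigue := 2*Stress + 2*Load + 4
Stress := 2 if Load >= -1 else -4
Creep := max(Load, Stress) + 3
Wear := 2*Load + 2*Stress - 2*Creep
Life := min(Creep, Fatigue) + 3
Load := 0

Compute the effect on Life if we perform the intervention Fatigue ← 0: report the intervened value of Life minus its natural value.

The intervention breaks the incoming arrows to Fatigue: Fatigue := 2*Stress + 2*Load + 4 no longer applies, and Fatigue = 0.
Stress = 2 if Load >= -1 else -4  [with Load=0]  = 2
Creep = max(Load, Stress) + 3  [with Load=0, Stress=2]  = 5
Life = min(Creep, Fatigue) + 3  [with Creep=5, Fatigue=0]  = 3
Without intervention: Stress = 2 if Load >= -1 else -4  [with Load=0]  = 2; Creep = max(Load, Stress) + 3  [with Load=0, Stress=2]  = 5; Fatigue = 2*Stress + 2*Load + 4  [with Stress=2, Load=0]  = 8; Life = min(Creep, Fatigue) + 3  [with Creep=5, Fatigue=8]  = 8.
Change = 3 − 8 = -5.

-5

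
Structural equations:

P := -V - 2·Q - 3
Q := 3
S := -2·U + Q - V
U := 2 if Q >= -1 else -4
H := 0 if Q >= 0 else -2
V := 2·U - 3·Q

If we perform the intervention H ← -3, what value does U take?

2

The intervention breaks the incoming arrows to H: H := 0 if Q >= 0 else -2 no longer applies, and H = -3.
Since U is not a descendant of the intervened variable, it is unaffected.
U = 2 if Q >= -1 else -4  [with Q=3]  = 2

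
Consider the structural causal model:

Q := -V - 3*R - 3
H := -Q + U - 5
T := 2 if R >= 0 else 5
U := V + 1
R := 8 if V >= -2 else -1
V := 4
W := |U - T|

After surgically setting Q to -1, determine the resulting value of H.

The intervention breaks the incoming arrows to Q: Q := -V - 3*R - 3 no longer applies, and Q = -1.
U = V + 1  [with V=4]  = 5
H = -Q + U - 5  [with Q=-1, U=5]  = 1

1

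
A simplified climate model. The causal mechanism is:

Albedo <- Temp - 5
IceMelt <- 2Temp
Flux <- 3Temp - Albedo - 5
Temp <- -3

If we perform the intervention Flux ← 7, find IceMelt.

The intervention breaks the incoming arrows to Flux: Flux <- 3Temp - Albedo - 5 no longer applies, and Flux = 7.
Since IceMelt is not a descendant of the intervened variable, it is unaffected.
IceMelt = 2Temp  [with Temp=-3]  = -6

-6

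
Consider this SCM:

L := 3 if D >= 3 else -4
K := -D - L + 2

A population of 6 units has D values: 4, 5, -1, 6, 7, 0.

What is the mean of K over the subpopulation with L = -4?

E[K|L=-4] averages over only the 2 units with L=-4 (D = -1, 0): K = 7, 6, mean 6.5.

6.5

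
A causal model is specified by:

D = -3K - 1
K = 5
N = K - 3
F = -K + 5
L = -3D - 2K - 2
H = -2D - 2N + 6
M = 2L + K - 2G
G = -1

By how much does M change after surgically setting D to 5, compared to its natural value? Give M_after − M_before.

-126

The intervention breaks the incoming arrows to D: D = -3K - 1 no longer applies, and D = 5.
L = -3D - 2K - 2  [with D=5, K=5]  = -27
M = 2L + K - 2G  [with L=-27, K=5, G=-1]  = -47
Without intervention: D = -3K - 1  [with K=5]  = -16; L = -3D - 2K - 2  [with D=-16, K=5]  = 36; M = 2L + K - 2G  [with L=36, K=5, G=-1]  = 79.
Change = -47 − 79 = -126.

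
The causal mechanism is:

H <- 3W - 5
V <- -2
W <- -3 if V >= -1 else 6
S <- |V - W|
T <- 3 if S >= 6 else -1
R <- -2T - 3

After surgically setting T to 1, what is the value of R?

Under do(T=1), the mechanism T <- 3 if S >= 6 else -1 is discarded; T is fixed at 1.
R = -2T - 3  [with T=1]  = -5

-5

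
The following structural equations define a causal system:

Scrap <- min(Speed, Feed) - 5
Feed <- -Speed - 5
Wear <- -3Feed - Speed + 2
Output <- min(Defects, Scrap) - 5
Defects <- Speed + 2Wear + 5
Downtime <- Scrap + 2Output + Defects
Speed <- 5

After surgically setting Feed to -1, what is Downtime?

-18

Under do(Feed=-1), the mechanism Feed <- -Speed - 5 is discarded; Feed is fixed at -1.
Wear = -3Feed - Speed + 2  [with Feed=-1, Speed=5]  = 0
Defects = Speed + 2Wear + 5  [with Speed=5, Wear=0]  = 10
Scrap = min(Speed, Feed) - 5  [with Speed=5, Feed=-1]  = -6
Output = min(Defects, Scrap) - 5  [with Defects=10, Scrap=-6]  = -11
Downtime = Scrap + 2Output + Defects  [with Scrap=-6, Output=-11, Defects=10]  = -18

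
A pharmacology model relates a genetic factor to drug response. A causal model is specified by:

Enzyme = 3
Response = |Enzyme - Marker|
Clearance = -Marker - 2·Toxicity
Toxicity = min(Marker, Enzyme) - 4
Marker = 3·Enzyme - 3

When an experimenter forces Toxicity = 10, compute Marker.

The intervention breaks the incoming arrows to Toxicity: Toxicity = min(Marker, Enzyme) - 4 no longer applies, and Toxicity = 10.
Since Marker is not a descendant of the intervened variable, it is unaffected.
Marker = 3·Enzyme - 3  [with Enzyme=3]  = 6

6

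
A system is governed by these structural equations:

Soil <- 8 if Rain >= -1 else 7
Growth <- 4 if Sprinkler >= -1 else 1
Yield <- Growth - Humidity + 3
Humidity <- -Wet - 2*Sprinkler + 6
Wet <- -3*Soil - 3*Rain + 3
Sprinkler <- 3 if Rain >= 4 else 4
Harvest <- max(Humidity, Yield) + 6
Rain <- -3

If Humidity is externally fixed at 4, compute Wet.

-9

do(Humidity=4) replaces the equation Humidity <- -Wet - 2*Sprinkler + 6 with the constant Humidity = 4.
No directed path runs from Humidity to Wet, so Wet keeps its natural value.
Soil = 8 if Rain >= -1 else 7  [with Rain=-3]  = 7
Wet = -3*Soil - 3*Rain + 3  [with Soil=7, Rain=-3]  = -9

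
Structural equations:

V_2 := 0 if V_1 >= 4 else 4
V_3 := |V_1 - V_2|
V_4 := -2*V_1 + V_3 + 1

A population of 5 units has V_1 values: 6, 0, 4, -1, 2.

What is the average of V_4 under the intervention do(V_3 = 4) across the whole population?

0.6

The intervention sets V_3=4 in all 5 units regardless of V_1. Recomputing V_4 per unit gives -7, 5, -3, 7, 1; average 0.6.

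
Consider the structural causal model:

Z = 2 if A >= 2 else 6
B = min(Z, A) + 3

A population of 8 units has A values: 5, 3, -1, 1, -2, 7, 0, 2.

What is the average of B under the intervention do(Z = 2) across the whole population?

3.75

do(Z=2) breaks Z's dependence on A. With Z=2 fixed, B across the units is 5, 5, 2, 4, 1, 5, 3, 5, mean 3.75.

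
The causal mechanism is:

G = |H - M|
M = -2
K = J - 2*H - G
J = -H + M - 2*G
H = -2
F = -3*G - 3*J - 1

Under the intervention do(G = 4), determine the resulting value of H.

-2

Under do(G=4), the mechanism G = |H - M| is discarded; G is fixed at 4.
H is not downstream of the intervention, so its value is determined by the original equations.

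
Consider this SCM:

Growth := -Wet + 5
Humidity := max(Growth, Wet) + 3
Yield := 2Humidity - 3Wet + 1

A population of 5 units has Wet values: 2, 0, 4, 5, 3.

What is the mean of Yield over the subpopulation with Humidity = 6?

5.5

Conditioning on Humidity=6 selects the 2 unit(s) with Wet ∈ {2, 3}. Their Yield values: 7, 4. Mean = 5.5.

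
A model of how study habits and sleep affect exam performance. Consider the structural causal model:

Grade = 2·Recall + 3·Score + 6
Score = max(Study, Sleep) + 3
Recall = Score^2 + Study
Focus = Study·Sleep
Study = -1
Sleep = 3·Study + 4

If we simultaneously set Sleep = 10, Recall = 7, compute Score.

The joint intervention fixes Sleep = 10, Recall = 7, removing each variable's own equation.
Score = max(Study, Sleep) + 3  [with Study=-1, Sleep=10]  = 13

13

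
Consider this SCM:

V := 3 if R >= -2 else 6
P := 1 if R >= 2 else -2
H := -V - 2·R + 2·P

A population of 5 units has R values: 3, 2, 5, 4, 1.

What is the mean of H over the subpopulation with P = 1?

E[H|P=1] averages over only the 4 units with P=1 (R = 3, 2, 5, 4): H = -7, -5, -11, -9, mean -8.

-8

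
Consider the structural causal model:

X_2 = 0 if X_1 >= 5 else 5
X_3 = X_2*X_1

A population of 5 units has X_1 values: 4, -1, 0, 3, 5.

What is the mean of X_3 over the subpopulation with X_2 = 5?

7.5

Observing X_2=5 restricts to units where X_2's equation naturally yields 5: X_1 ∈ {4, -1, 0, 3}. In that subpopulation X_3 = 20, -5, 0, 15, mean 7.5.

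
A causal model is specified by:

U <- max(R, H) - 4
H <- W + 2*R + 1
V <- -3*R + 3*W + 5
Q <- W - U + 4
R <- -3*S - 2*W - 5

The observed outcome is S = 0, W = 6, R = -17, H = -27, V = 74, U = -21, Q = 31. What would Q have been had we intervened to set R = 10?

The intervention breaks the incoming arrows to R: R <- -3*S - 2*W - 5 no longer applies, and R = 10.
H = W + 2*R + 1  [with W=6, R=10]  = 27
U = max(R, H) - 4  [with R=10, H=27]  = 23
Q = W - U + 4  [with W=6, U=23]  = -13

-13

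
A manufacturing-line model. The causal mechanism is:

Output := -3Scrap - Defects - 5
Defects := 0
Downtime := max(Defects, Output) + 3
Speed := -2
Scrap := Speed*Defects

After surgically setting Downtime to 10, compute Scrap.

do(Downtime=10) replaces the equation Downtime := max(Defects, Output) + 3 with the constant Downtime = 10.
Scrap is not downstream of the intervention, so its value is determined by the original equations.
Scrap = Speed*Defects  [with Speed=-2, Defects=0]  = 0

0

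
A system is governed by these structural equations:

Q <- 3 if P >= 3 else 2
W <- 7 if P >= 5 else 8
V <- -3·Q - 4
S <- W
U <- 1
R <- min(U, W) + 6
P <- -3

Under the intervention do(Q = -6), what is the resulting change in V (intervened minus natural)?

The intervention breaks the incoming arrows to Q: Q <- 3 if P >= 3 else 2 no longer applies, and Q = -6.
V = -3·Q - 4  [with Q=-6]  = 14
Without intervention: Q = 3 if P >= 3 else 2  [with P=-3]  = 2; V = -3·Q - 4  [with Q=2]  = -10.
Change = 14 − (-10) = 24.

24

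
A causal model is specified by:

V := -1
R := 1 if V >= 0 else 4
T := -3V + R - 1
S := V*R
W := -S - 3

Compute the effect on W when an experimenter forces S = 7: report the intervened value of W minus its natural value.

-11

do(S=7) replaces the equation S := V*R with the constant S = 7.
W = -S - 3  [with S=7]  = -10
Without intervention: R = 1 if V >= 0 else 4  [with V=-1]  = 4; S = V*R  [with V=-1, R=4]  = -4; W = -S - 3  [with S=-4]  = 1.
Change = -10 − 1 = -11.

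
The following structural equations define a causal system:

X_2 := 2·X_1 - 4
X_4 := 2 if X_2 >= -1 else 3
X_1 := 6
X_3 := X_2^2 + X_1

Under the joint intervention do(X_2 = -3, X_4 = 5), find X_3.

The joint intervention fixes X_2 = -3, X_4 = 5, removing each variable's own equation.
X_3 = X_2^2 + X_1  [with X_2=-3, X_1=6]  = 15

15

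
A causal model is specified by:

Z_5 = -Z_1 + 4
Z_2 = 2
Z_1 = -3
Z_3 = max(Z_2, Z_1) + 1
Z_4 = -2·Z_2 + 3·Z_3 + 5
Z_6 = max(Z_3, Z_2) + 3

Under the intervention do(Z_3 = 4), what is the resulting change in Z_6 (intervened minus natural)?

1

The intervention breaks the incoming arrows to Z_3: Z_3 = max(Z_2, Z_1) + 1 no longer applies, and Z_3 = 4.
Z_6 = max(Z_3, Z_2) + 3  [with Z_3=4, Z_2=2]  = 7
Without intervention: Z_3 = max(Z_2, Z_1) + 1  [with Z_2=2, Z_1=-3]  = 3; Z_6 = max(Z_3, Z_2) + 3  [with Z_3=3, Z_2=2]  = 6.
Change = 7 − 6 = 1.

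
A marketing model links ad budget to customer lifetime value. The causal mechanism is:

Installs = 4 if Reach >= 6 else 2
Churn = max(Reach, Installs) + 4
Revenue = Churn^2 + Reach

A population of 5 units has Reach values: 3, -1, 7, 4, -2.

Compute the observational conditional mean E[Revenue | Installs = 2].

Observing Installs=2 restricts to units where Installs's equation naturally yields 2: Reach ∈ {3, -1, 4, -2}. In that subpopulation Revenue = 52, 35, 68, 34, mean 47.25.

47.25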